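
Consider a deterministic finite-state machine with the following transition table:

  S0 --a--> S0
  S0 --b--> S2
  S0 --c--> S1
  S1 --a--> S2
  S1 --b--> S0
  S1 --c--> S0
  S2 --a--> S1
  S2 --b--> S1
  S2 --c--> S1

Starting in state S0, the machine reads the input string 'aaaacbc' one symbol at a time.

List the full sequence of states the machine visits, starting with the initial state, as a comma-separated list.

Answer: S0, S0, S0, S0, S0, S1, S0, S1

Derivation:
Start: S0
  read 'a': S0 --a--> S0
  read 'a': S0 --a--> S0
  read 'a': S0 --a--> S0
  read 'a': S0 --a--> S0
  read 'c': S0 --c--> S1
  read 'b': S1 --b--> S0
  read 'c': S0 --c--> S1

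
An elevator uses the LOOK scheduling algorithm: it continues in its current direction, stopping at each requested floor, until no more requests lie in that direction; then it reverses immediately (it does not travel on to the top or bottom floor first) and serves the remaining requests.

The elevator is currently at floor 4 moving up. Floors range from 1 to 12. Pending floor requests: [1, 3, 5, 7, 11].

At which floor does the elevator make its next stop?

Current floor: 4, direction: up
Requests above: [5, 7, 11]
Requests below: [1, 3]
Moving up and requests lie above → nearest above is min([5, 7, 11]) = 5

Answer: 5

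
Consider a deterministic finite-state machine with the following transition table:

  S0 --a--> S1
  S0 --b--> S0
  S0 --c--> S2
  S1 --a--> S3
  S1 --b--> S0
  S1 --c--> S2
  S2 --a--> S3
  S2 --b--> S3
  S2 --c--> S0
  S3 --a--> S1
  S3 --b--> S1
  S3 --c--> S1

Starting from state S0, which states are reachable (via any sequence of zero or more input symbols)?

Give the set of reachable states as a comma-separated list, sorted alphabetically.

Answer: S0, S1, S2, S3

Derivation:
BFS from S0:
  visit S0: S0--a-->S1 (new), S0--b-->S0 (seen), S0--c-->S2 (new)
  visit S1: S1--a-->S3 (new), S1--b-->S0 (seen), S1--c-->S2 (seen)
  visit S2: S2--a-->S3 (seen), S2--b-->S3 (seen), S2--c-->S0 (seen)
  visit S3: S3--a-->S1 (seen), S3--b-->S1 (seen), S3--c-->S1 (seen)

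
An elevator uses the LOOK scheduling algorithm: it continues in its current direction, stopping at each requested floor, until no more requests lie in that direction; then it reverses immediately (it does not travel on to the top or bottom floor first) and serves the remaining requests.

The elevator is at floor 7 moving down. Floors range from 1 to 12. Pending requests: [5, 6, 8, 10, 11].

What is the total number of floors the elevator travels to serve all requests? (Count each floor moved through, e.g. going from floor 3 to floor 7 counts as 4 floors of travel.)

Start at floor 7 moving down, LOOK stop order: [6, 5, 8, 10, 11]
  7 → 6: |6-7| = 1, total = 1
  6 → 5: |5-6| = 1, total = 2
  5 → 8: |8-5| = 3, total = 5
  8 → 10: |10-8| = 2, total = 7
  10 → 11: |11-10| = 1, total = 8

Answer: 8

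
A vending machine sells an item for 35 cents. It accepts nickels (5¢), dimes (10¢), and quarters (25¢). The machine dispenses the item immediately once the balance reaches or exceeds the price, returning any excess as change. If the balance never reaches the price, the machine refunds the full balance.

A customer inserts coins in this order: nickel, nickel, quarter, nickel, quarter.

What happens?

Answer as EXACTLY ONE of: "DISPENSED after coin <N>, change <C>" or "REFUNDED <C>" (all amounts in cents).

Answer: DISPENSED after coin 3, change 0

Derivation:
Price: 35¢
Coin 1 (nickel, 5¢): balance = 5¢
Coin 2 (nickel, 5¢): balance = 10¢
Coin 3 (quarter, 25¢): balance = 35¢
  → balance >= price → DISPENSE, change = 35 - 35 = 0¢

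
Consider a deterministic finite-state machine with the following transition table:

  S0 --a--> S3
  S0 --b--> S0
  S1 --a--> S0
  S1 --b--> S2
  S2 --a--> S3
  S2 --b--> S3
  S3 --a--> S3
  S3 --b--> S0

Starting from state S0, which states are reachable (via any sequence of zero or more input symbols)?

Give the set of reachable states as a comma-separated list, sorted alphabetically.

BFS from S0:
  visit S0: S0--a-->S3 (new), S0--b-->S0 (seen)
  visit S3: S3--a-->S3 (seen), S3--b-->S0 (seen)

Answer: S0, S3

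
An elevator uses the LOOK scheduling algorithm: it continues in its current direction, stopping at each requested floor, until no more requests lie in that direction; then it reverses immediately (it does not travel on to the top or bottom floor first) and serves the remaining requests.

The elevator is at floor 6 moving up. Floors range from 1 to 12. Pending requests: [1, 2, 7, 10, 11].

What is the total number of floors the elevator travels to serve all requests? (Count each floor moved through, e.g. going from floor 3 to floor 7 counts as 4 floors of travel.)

Start at floor 6 moving up, LOOK stop order: [7, 10, 11, 2, 1]
  6 → 7: |7-6| = 1, total = 1
  7 → 10: |10-7| = 3, total = 4
  10 → 11: |11-10| = 1, total = 5
  11 → 2: |2-11| = 9, total = 14
  2 → 1: |1-2| = 1, total = 15

Answer: 15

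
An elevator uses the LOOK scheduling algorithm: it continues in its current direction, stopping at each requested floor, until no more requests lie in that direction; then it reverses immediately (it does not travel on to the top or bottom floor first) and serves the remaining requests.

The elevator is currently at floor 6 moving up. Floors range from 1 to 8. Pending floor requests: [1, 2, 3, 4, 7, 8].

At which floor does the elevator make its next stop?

Current floor: 6, direction: up
Requests above: [7, 8]
Requests below: [1, 2, 3, 4]
Moving up and requests lie above → nearest above is min([7, 8]) = 7

Answer: 7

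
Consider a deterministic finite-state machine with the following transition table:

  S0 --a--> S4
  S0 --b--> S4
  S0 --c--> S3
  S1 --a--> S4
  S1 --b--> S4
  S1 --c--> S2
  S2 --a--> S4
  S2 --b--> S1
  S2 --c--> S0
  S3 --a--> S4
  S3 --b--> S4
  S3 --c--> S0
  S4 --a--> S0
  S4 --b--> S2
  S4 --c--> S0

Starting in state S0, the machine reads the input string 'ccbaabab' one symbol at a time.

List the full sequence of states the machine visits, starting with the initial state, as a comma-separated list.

Answer: S0, S3, S0, S4, S0, S4, S2, S4, S2

Derivation:
Start: S0
  read 'c': S0 --c--> S3
  read 'c': S3 --c--> S0
  read 'b': S0 --b--> S4
  read 'a': S4 --a--> S0
  read 'a': S0 --a--> S4
  read 'b': S4 --b--> S2
  read 'a': S2 --a--> S4
  read 'b': S4 --b--> S2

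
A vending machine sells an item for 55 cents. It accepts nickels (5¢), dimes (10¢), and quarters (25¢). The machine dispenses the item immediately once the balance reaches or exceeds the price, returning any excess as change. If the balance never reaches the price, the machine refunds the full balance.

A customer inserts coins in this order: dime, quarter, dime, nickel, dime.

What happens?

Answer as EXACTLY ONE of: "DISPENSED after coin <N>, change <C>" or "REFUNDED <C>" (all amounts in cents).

Answer: DISPENSED after coin 5, change 5

Derivation:
Price: 55¢
Coin 1 (dime, 10¢): balance = 10¢
Coin 2 (quarter, 25¢): balance = 35¢
Coin 3 (dime, 10¢): balance = 45¢
Coin 4 (nickel, 5¢): balance = 50¢
Coin 5 (dime, 10¢): balance = 60¢
  → balance >= price → DISPENSE, change = 60 - 55 = 5¢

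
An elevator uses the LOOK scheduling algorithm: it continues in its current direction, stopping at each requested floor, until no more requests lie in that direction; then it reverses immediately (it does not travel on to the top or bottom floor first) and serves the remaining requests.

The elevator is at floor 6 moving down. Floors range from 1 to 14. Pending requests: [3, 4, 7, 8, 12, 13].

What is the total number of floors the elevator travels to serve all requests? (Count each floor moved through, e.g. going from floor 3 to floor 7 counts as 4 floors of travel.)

Start at floor 6 moving down, LOOK stop order: [4, 3, 7, 8, 12, 13]
  6 → 4: |4-6| = 2, total = 2
  4 → 3: |3-4| = 1, total = 3
  3 → 7: |7-3| = 4, total = 7
  7 → 8: |8-7| = 1, total = 8
  8 → 12: |12-8| = 4, total = 12
  12 → 13: |13-12| = 1, total = 13

Answer: 13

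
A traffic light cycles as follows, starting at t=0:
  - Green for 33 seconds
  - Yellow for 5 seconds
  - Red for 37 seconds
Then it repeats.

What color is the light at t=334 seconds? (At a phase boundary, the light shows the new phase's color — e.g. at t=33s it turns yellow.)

Answer: yellow

Derivation:
Cycle length = 33 + 5 + 37 = 75s
t = 334, phase_t = 334 mod 75 = 34
33 <= 34 < 38 (yellow end) → YELLOW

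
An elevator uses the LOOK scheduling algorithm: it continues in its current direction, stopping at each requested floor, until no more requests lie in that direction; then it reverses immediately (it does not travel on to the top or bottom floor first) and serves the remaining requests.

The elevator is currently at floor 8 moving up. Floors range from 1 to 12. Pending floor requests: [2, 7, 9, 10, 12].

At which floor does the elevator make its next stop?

Answer: 9

Derivation:
Current floor: 8, direction: up
Requests above: [9, 10, 12]
Requests below: [2, 7]
Moving up and requests lie above → nearest above is min([9, 10, 12]) = 9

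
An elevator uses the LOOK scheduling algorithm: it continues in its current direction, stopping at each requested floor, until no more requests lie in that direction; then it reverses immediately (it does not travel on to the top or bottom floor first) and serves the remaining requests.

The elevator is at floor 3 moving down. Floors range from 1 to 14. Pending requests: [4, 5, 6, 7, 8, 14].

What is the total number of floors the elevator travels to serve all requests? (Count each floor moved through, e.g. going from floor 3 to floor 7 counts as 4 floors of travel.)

Start at floor 3 moving down, LOOK stop order: [4, 5, 6, 7, 8, 14]
  3 → 4: |4-3| = 1, total = 1
  4 → 5: |5-4| = 1, total = 2
  5 → 6: |6-5| = 1, total = 3
  6 → 7: |7-6| = 1, total = 4
  7 → 8: |8-7| = 1, total = 5
  8 → 14: |14-8| = 6, total = 11

Answer: 11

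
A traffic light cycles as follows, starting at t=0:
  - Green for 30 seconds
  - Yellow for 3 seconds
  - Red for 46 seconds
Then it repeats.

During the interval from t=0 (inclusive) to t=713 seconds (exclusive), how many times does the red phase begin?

Cycle = 30+3+46 = 79s
red phase starts at t = k*79 + 33 for k=0,1,2,...
Need k*79+33 < 713 → k < 8.608
k ∈ {0, ..., 8} → 9 starts

Answer: 9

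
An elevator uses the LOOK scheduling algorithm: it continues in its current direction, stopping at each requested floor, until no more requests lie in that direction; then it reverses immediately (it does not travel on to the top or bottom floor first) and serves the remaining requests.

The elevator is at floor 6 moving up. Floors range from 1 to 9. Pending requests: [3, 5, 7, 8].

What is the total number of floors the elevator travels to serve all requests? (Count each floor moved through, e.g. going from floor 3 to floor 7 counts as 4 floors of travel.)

Start at floor 6 moving up, LOOK stop order: [7, 8, 5, 3]
  6 → 7: |7-6| = 1, total = 1
  7 → 8: |8-7| = 1, total = 2
  8 → 5: |5-8| = 3, total = 5
  5 → 3: |3-5| = 2, total = 7

Answer: 7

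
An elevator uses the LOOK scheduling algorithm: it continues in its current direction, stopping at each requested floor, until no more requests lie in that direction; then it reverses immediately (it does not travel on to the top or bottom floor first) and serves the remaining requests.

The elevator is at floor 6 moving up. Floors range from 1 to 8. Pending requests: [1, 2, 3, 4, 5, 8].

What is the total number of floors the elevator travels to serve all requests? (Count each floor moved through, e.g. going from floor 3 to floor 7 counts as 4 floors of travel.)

Answer: 9

Derivation:
Start at floor 6 moving up, LOOK stop order: [8, 5, 4, 3, 2, 1]
  6 → 8: |8-6| = 2, total = 2
  8 → 5: |5-8| = 3, total = 5
  5 → 4: |4-5| = 1, total = 6
  4 → 3: |3-4| = 1, total = 7
  3 → 2: |2-3| = 1, total = 8
  2 → 1: |1-2| = 1, total = 9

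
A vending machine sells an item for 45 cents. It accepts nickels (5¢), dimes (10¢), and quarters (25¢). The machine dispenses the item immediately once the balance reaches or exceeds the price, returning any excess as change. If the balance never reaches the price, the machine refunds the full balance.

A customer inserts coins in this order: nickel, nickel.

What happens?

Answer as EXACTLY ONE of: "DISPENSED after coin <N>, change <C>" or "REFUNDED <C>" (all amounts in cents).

Price: 45¢
Coin 1 (nickel, 5¢): balance = 5¢
Coin 2 (nickel, 5¢): balance = 10¢
All coins inserted, balance 10¢ < price 45¢ → REFUND 10¢

Answer: REFUNDED 10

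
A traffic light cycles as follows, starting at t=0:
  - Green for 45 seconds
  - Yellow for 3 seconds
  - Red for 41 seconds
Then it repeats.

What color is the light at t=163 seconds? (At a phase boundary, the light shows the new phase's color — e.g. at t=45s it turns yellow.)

Cycle length = 45 + 3 + 41 = 89s
t = 163, phase_t = 163 mod 89 = 74
74 >= 48 → RED

Answer: red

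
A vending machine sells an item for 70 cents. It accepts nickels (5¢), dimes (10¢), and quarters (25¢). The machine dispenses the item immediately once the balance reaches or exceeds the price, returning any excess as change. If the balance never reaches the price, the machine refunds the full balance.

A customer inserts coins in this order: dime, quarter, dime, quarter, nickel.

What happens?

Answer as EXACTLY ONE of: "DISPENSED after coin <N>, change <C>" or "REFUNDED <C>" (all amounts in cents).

Price: 70¢
Coin 1 (dime, 10¢): balance = 10¢
Coin 2 (quarter, 25¢): balance = 35¢
Coin 3 (dime, 10¢): balance = 45¢
Coin 4 (quarter, 25¢): balance = 70¢
  → balance >= price → DISPENSE, change = 70 - 70 = 0¢

Answer: DISPENSED after coin 4, change 0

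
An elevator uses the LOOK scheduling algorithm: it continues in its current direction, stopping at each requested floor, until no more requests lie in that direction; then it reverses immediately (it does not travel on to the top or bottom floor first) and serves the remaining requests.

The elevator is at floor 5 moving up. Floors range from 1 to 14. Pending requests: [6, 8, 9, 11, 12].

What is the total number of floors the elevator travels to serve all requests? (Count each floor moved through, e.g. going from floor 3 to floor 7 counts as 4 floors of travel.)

Start at floor 5 moving up, LOOK stop order: [6, 8, 9, 11, 12]
  5 → 6: |6-5| = 1, total = 1
  6 → 8: |8-6| = 2, total = 3
  8 → 9: |9-8| = 1, total = 4
  9 → 11: |11-9| = 2, total = 6
  11 → 12: |12-11| = 1, total = 7

Answer: 7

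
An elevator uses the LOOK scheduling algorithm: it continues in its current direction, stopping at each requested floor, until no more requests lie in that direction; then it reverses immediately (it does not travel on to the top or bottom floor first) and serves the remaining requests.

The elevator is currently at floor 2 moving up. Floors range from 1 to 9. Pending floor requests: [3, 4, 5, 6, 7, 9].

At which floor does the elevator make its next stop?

Answer: 3

Derivation:
Current floor: 2, direction: up
Requests above: [3, 4, 5, 6, 7, 9]
Requests below: []
Moving up and requests lie above → nearest above is min([3, 4, 5, 6, 7, 9]) = 3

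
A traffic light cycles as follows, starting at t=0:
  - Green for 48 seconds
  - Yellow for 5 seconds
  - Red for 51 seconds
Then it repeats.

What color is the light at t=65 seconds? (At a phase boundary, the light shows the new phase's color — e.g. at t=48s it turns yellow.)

Answer: red

Derivation:
Cycle length = 48 + 5 + 51 = 104s
t = 65, phase_t = 65 mod 104 = 65
65 >= 53 → RED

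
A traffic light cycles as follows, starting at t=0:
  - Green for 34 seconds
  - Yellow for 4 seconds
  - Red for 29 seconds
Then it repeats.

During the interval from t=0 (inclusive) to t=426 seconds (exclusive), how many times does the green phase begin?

Answer: 7

Derivation:
Cycle = 34+4+29 = 67s
green phase starts at t = k*67 + 0 for k=0,1,2,...
Need k*67+0 < 426 → k < 6.358
k ∈ {0, ..., 6} → 7 starts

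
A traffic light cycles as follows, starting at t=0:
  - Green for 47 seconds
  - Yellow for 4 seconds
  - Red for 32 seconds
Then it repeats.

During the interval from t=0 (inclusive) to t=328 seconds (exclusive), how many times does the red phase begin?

Cycle = 47+4+32 = 83s
red phase starts at t = k*83 + 51 for k=0,1,2,...
Need k*83+51 < 328 → k < 3.337
k ∈ {0, ..., 3} → 4 starts

Answer: 4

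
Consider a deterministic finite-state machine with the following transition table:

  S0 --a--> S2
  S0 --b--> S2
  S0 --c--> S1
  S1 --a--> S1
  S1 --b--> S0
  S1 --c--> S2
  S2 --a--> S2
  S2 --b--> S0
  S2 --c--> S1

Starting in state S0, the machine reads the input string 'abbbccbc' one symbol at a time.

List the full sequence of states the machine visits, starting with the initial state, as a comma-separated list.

Answer: S0, S2, S0, S2, S0, S1, S2, S0, S1

Derivation:
Start: S0
  read 'a': S0 --a--> S2
  read 'b': S2 --b--> S0
  read 'b': S0 --b--> S2
  read 'b': S2 --b--> S0
  read 'c': S0 --c--> S1
  read 'c': S1 --c--> S2
  read 'b': S2 --b--> S0
  read 'c': S0 --c--> S1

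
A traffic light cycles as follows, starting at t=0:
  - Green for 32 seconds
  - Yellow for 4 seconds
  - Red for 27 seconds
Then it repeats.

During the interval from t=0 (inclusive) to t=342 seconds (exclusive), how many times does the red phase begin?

Cycle = 32+4+27 = 63s
red phase starts at t = k*63 + 36 for k=0,1,2,...
Need k*63+36 < 342 → k < 4.857
k ∈ {0, ..., 4} → 5 starts

Answer: 5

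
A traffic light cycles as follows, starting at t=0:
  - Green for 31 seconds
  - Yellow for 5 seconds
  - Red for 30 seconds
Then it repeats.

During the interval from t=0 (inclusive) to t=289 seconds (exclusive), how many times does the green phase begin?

Cycle = 31+5+30 = 66s
green phase starts at t = k*66 + 0 for k=0,1,2,...
Need k*66+0 < 289 → k < 4.379
k ∈ {0, ..., 4} → 5 starts

Answer: 5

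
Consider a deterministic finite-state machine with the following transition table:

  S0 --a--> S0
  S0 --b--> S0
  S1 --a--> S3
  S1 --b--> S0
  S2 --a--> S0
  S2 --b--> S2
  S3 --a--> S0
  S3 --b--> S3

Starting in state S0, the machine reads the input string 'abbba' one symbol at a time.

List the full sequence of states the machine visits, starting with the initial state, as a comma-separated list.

Start: S0
  read 'a': S0 --a--> S0
  read 'b': S0 --b--> S0
  read 'b': S0 --b--> S0
  read 'b': S0 --b--> S0
  read 'a': S0 --a--> S0

Answer: S0, S0, S0, S0, S0, S0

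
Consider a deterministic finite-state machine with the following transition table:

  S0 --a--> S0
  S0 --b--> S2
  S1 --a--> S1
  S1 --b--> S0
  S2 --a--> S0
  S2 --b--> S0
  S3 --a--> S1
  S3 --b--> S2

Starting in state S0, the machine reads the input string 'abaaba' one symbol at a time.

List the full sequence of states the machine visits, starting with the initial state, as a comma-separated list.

Answer: S0, S0, S2, S0, S0, S2, S0

Derivation:
Start: S0
  read 'a': S0 --a--> S0
  read 'b': S0 --b--> S2
  read 'a': S2 --a--> S0
  read 'a': S0 --a--> S0
  read 'b': S0 --b--> S2
  read 'a': S2 --a--> S0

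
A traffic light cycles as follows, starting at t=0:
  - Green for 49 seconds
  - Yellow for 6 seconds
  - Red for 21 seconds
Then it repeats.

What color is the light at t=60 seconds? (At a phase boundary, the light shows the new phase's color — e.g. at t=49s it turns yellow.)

Cycle length = 49 + 6 + 21 = 76s
t = 60, phase_t = 60 mod 76 = 60
60 >= 55 → RED

Answer: red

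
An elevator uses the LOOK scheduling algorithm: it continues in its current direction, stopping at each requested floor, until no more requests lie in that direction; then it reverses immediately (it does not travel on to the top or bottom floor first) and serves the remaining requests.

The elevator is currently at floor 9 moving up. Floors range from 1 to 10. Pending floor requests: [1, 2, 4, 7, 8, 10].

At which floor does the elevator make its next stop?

Answer: 10

Derivation:
Current floor: 9, direction: up
Requests above: [10]
Requests below: [1, 2, 4, 7, 8]
Moving up and requests lie above → nearest above is min([10]) = 10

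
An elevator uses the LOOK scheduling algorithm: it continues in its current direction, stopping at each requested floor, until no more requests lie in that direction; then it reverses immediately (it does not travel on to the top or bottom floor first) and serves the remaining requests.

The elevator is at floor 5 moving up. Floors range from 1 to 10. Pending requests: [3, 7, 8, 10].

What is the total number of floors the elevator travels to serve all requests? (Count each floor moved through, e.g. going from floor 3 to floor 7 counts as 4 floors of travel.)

Start at floor 5 moving up, LOOK stop order: [7, 8, 10, 3]
  5 → 7: |7-5| = 2, total = 2
  7 → 8: |8-7| = 1, total = 3
  8 → 10: |10-8| = 2, total = 5
  10 → 3: |3-10| = 7, total = 12

Answer: 12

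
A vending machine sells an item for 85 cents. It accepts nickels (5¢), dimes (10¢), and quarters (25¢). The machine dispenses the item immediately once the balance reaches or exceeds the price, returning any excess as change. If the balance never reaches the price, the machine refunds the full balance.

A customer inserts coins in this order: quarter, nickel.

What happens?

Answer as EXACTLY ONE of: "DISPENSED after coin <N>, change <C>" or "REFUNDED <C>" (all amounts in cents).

Price: 85¢
Coin 1 (quarter, 25¢): balance = 25¢
Coin 2 (nickel, 5¢): balance = 30¢
All coins inserted, balance 30¢ < price 85¢ → REFUND 30¢

Answer: REFUNDED 30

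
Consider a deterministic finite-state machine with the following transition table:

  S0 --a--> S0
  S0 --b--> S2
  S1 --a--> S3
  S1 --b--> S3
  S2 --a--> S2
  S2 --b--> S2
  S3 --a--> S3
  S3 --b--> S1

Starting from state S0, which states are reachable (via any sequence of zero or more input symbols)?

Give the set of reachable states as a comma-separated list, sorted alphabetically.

Answer: S0, S2

Derivation:
BFS from S0:
  visit S0: S0--a-->S0 (seen), S0--b-->S2 (new)
  visit S2: S2--a-->S2 (seen), S2--b-->S2 (seen)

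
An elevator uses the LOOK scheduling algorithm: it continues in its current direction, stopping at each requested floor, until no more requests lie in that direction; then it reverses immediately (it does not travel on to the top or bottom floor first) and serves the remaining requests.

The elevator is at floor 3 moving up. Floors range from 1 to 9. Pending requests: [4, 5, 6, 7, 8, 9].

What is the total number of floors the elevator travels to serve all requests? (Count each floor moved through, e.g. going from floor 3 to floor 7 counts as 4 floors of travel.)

Answer: 6

Derivation:
Start at floor 3 moving up, LOOK stop order: [4, 5, 6, 7, 8, 9]
  3 → 4: |4-3| = 1, total = 1
  4 → 5: |5-4| = 1, total = 2
  5 → 6: |6-5| = 1, total = 3
  6 → 7: |7-6| = 1, total = 4
  7 → 8: |8-7| = 1, total = 5
  8 → 9: |9-8| = 1, total = 6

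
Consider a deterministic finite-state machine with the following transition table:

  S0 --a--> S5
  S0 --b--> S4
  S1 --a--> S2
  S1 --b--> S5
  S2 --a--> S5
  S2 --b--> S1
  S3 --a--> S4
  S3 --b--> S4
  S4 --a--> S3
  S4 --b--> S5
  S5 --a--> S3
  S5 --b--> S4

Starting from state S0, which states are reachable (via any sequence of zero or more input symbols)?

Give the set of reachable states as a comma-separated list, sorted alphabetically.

Answer: S0, S3, S4, S5

Derivation:
BFS from S0:
  visit S0: S0--a-->S5 (new), S0--b-->S4 (new)
  visit S5: S5--a-->S3 (new), S5--b-->S4 (seen)
  visit S4: S4--a-->S3 (seen), S4--b-->S5 (seen)
  visit S3: S3--a-->S4 (seen), S3--b-->S4 (seen)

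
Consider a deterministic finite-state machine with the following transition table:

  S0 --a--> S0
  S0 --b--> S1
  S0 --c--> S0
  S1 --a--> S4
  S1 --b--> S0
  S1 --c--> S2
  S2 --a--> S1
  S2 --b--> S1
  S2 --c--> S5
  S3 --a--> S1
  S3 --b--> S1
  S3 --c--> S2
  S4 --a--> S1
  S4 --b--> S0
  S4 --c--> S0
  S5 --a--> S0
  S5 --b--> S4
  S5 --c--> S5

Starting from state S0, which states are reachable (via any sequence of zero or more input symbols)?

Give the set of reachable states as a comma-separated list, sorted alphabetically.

BFS from S0:
  visit S0: S0--a-->S0 (seen), S0--b-->S1 (new), S0--c-->S0 (seen)
  visit S1: S1--a-->S4 (new), S1--b-->S0 (seen), S1--c-->S2 (new)
  visit S4: S4--a-->S1 (seen), S4--b-->S0 (seen), S4--c-->S0 (seen)
  visit S2: S2--a-->S1 (seen), S2--b-->S1 (seen), S2--c-->S5 (new)
  visit S5: S5--a-->S0 (seen), S5--b-->S4 (seen), S5--c-->S5 (seen)

Answer: S0, S1, S2, S4, S5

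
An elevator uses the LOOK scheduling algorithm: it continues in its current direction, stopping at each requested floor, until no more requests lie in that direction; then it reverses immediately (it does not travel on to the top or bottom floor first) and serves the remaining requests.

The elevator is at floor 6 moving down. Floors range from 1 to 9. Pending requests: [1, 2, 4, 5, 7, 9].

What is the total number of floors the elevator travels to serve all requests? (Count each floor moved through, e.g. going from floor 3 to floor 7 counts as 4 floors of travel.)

Start at floor 6 moving down, LOOK stop order: [5, 4, 2, 1, 7, 9]
  6 → 5: |5-6| = 1, total = 1
  5 → 4: |4-5| = 1, total = 2
  4 → 2: |2-4| = 2, total = 4
  2 → 1: |1-2| = 1, total = 5
  1 → 7: |7-1| = 6, total = 11
  7 → 9: |9-7| = 2, total = 13

Answer: 13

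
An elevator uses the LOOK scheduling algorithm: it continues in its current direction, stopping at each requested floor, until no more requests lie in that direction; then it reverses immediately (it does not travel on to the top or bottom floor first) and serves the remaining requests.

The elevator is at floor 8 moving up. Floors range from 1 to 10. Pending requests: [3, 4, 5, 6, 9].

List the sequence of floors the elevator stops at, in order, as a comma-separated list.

Current: 8, moving UP
Serve above first (ascending): [9]
Then reverse, serve below (descending): [6, 5, 4, 3]

Answer: 9, 6, 5, 4, 3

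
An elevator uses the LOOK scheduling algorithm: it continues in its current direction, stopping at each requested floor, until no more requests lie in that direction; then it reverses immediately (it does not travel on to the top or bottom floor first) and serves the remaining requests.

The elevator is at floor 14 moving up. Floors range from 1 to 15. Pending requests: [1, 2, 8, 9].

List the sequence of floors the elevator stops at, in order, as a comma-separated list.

Answer: 9, 8, 2, 1

Derivation:
Current: 14, moving UP
Serve above first (ascending): []
Then reverse, serve below (descending): [9, 8, 2, 1]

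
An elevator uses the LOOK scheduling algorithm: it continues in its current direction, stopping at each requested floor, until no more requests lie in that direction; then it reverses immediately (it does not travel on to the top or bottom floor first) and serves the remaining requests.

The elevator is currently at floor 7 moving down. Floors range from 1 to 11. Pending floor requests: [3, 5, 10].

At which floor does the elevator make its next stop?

Answer: 5

Derivation:
Current floor: 7, direction: down
Requests above: [10]
Requests below: [3, 5]
Moving down and requests lie below → nearest below is max([3, 5]) = 5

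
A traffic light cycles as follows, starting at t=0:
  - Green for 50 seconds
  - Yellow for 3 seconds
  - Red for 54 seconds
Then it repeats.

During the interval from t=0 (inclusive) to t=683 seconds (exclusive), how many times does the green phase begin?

Cycle = 50+3+54 = 107s
green phase starts at t = k*107 + 0 for k=0,1,2,...
Need k*107+0 < 683 → k < 6.383
k ∈ {0, ..., 6} → 7 starts

Answer: 7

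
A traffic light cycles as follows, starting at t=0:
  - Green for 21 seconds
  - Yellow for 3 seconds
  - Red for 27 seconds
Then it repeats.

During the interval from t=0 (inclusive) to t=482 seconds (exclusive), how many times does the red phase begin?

Answer: 9

Derivation:
Cycle = 21+3+27 = 51s
red phase starts at t = k*51 + 24 for k=0,1,2,...
Need k*51+24 < 482 → k < 8.980
k ∈ {0, ..., 8} → 9 starts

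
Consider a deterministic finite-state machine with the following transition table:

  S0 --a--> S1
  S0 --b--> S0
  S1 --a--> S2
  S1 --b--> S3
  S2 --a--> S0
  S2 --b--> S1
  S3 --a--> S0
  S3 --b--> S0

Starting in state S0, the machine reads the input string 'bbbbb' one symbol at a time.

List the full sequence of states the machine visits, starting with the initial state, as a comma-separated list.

Answer: S0, S0, S0, S0, S0, S0

Derivation:
Start: S0
  read 'b': S0 --b--> S0
  read 'b': S0 --b--> S0
  read 'b': S0 --b--> S0
  read 'b': S0 --b--> S0
  read 'b': S0 --b--> S0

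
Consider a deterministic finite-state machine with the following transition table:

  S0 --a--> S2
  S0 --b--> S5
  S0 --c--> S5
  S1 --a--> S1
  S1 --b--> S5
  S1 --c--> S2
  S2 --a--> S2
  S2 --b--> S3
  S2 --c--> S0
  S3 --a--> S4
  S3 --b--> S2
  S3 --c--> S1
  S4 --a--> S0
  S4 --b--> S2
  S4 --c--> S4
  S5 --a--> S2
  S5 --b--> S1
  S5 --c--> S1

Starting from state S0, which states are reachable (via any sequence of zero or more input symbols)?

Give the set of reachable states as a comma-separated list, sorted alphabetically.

BFS from S0:
  visit S0: S0--a-->S2 (new), S0--b-->S5 (new), S0--c-->S5 (seen)
  visit S2: S2--a-->S2 (seen), S2--b-->S3 (new), S2--c-->S0 (seen)
  visit S5: S5--a-->S2 (seen), S5--b-->S1 (new), S5--c-->S1 (seen)
  visit S3: S3--a-->S4 (new), S3--b-->S2 (seen), S3--c-->S1 (seen)
  visit S1: S1--a-->S1 (seen), S1--b-->S5 (seen), S1--c-->S2 (seen)
  visit S4: S4--a-->S0 (seen), S4--b-->S2 (seen), S4--c-->S4 (seen)

Answer: S0, S1, S2, S3, S4, S5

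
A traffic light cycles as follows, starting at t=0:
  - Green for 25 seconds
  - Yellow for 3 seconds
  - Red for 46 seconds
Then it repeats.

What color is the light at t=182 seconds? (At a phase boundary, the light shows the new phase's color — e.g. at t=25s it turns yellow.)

Answer: red

Derivation:
Cycle length = 25 + 3 + 46 = 74s
t = 182, phase_t = 182 mod 74 = 34
34 >= 28 → RED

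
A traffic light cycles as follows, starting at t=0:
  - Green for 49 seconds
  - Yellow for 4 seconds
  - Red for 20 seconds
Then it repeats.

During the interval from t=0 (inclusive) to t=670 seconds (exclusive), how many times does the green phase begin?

Answer: 10

Derivation:
Cycle = 49+4+20 = 73s
green phase starts at t = k*73 + 0 for k=0,1,2,...
Need k*73+0 < 670 → k < 9.178
k ∈ {0, ..., 9} → 10 starts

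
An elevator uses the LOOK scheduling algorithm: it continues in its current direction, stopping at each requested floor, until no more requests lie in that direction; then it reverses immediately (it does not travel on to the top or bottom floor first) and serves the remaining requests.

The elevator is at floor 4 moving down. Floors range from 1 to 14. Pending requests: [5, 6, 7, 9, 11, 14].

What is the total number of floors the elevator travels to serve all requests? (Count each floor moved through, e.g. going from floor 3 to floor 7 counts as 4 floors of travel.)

Start at floor 4 moving down, LOOK stop order: [5, 6, 7, 9, 11, 14]
  4 → 5: |5-4| = 1, total = 1
  5 → 6: |6-5| = 1, total = 2
  6 → 7: |7-6| = 1, total = 3
  7 → 9: |9-7| = 2, total = 5
  9 → 11: |11-9| = 2, total = 7
  11 → 14: |14-11| = 3, total = 10

Answer: 10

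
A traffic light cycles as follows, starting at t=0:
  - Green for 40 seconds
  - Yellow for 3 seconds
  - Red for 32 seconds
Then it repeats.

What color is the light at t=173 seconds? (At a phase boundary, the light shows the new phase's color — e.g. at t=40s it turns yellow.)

Cycle length = 40 + 3 + 32 = 75s
t = 173, phase_t = 173 mod 75 = 23
23 < 40 (green end) → GREEN

Answer: green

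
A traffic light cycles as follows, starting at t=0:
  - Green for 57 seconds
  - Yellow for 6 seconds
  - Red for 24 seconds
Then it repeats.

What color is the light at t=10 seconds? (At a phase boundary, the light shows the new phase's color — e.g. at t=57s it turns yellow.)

Answer: green

Derivation:
Cycle length = 57 + 6 + 24 = 87s
t = 10, phase_t = 10 mod 87 = 10
10 < 57 (green end) → GREEN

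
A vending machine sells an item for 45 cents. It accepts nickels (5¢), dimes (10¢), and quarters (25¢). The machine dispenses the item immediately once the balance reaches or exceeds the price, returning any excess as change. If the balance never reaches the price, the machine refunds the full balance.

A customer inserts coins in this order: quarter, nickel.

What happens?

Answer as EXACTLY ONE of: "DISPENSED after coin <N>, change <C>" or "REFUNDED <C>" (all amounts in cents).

Price: 45¢
Coin 1 (quarter, 25¢): balance = 25¢
Coin 2 (nickel, 5¢): balance = 30¢
All coins inserted, balance 30¢ < price 45¢ → REFUND 30¢

Answer: REFUNDED 30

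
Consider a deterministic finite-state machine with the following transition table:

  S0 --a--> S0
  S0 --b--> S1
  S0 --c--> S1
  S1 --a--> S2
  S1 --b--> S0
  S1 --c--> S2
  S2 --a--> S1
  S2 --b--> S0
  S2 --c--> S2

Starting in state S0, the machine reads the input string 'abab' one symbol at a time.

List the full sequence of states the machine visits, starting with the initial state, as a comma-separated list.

Answer: S0, S0, S1, S2, S0

Derivation:
Start: S0
  read 'a': S0 --a--> S0
  read 'b': S0 --b--> S1
  read 'a': S1 --a--> S2
  read 'b': S2 --b--> S0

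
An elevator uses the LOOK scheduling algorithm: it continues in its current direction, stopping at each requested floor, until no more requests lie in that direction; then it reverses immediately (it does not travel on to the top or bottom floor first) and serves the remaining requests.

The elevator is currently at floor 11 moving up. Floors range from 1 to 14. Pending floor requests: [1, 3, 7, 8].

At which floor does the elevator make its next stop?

Answer: 8

Derivation:
Current floor: 11, direction: up
Requests above: []
Requests below: [1, 3, 7, 8]
Moving up but no requests above → reverse; nearest below is max([1, 3, 7, 8]) = 8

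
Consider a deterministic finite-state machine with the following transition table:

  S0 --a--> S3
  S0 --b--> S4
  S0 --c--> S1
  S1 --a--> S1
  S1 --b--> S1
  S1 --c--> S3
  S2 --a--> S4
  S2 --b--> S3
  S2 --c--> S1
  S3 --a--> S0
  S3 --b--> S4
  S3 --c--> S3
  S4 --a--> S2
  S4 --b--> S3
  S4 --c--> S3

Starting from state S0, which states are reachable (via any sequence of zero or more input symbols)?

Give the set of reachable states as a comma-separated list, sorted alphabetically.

Answer: S0, S1, S2, S3, S4

Derivation:
BFS from S0:
  visit S0: S0--a-->S3 (new), S0--b-->S4 (new), S0--c-->S1 (new)
  visit S3: S3--a-->S0 (seen), S3--b-->S4 (seen), S3--c-->S3 (seen)
  visit S4: S4--a-->S2 (new), S4--b-->S3 (seen), S4--c-->S3 (seen)
  visit S1: S1--a-->S1 (seen), S1--b-->S1 (seen), S1--c-->S3 (seen)
  visit S2: S2--a-->S4 (seen), S2--b-->S3 (seen), S2--c-->S1 (seen)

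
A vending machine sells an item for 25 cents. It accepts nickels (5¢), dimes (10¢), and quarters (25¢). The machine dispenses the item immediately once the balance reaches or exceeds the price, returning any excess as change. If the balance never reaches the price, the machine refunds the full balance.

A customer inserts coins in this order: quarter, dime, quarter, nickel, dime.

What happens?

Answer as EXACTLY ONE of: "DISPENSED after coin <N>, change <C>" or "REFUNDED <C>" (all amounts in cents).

Answer: DISPENSED after coin 1, change 0

Derivation:
Price: 25¢
Coin 1 (quarter, 25¢): balance = 25¢
  → balance >= price → DISPENSE, change = 25 - 25 = 0¢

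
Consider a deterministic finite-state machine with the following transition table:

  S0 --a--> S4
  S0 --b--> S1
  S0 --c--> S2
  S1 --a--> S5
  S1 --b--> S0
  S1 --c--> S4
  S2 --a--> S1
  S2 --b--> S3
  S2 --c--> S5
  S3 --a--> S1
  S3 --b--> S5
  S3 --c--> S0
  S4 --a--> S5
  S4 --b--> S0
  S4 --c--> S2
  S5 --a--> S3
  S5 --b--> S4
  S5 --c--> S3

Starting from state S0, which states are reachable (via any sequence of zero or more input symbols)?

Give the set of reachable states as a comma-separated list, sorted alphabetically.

BFS from S0:
  visit S0: S0--a-->S4 (new), S0--b-->S1 (new), S0--c-->S2 (new)
  visit S4: S4--a-->S5 (new), S4--b-->S0 (seen), S4--c-->S2 (seen)
  visit S1: S1--a-->S5 (seen), S1--b-->S0 (seen), S1--c-->S4 (seen)
  visit S2: S2--a-->S1 (seen), S2--b-->S3 (new), S2--c-->S5 (seen)
  visit S5: S5--a-->S3 (seen), S5--b-->S4 (seen), S5--c-->S3 (seen)
  visit S3: S3--a-->S1 (seen), S3--b-->S5 (seen), S3--c-->S0 (seen)

Answer: S0, S1, S2, S3, S4, S5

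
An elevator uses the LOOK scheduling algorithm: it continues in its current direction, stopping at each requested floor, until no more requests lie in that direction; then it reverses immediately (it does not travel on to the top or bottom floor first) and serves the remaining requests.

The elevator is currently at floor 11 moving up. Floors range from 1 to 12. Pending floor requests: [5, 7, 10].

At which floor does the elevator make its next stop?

Current floor: 11, direction: up
Requests above: []
Requests below: [5, 7, 10]
Moving up but no requests above → reverse; nearest below is max([5, 7, 10]) = 10

Answer: 10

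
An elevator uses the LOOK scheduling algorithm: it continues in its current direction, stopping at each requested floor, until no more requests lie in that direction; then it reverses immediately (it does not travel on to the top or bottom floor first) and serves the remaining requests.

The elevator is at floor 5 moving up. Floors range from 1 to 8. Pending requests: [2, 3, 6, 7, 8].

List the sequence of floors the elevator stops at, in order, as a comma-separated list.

Answer: 6, 7, 8, 3, 2

Derivation:
Current: 5, moving UP
Serve above first (ascending): [6, 7, 8]
Then reverse, serve below (descending): [3, 2]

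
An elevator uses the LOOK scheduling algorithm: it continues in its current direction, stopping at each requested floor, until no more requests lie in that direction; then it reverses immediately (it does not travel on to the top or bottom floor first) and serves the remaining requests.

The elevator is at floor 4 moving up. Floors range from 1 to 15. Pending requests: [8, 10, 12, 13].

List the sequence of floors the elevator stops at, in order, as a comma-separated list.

Current: 4, moving UP
Serve above first (ascending): [8, 10, 12, 13]
Then reverse, serve below (descending): []

Answer: 8, 10, 12, 13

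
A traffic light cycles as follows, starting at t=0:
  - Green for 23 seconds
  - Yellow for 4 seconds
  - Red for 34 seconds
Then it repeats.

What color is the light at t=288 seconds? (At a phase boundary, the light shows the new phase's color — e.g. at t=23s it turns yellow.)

Answer: red

Derivation:
Cycle length = 23 + 4 + 34 = 61s
t = 288, phase_t = 288 mod 61 = 44
44 >= 27 → RED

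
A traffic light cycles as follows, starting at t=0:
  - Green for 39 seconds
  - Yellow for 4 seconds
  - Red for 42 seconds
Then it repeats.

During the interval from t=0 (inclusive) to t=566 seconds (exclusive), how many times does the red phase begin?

Answer: 7

Derivation:
Cycle = 39+4+42 = 85s
red phase starts at t = k*85 + 43 for k=0,1,2,...
Need k*85+43 < 566 → k < 6.153
k ∈ {0, ..., 6} → 7 starts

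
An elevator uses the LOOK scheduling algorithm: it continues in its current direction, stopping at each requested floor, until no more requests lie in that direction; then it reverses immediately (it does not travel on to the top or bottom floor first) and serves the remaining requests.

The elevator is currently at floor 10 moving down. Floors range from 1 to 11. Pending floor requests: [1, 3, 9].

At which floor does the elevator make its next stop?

Current floor: 10, direction: down
Requests above: []
Requests below: [1, 3, 9]
Moving down and requests lie below → nearest below is max([1, 3, 9]) = 9

Answer: 9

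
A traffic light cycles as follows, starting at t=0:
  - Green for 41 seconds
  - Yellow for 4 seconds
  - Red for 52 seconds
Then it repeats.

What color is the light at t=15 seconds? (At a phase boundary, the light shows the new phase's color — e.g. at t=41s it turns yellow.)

Cycle length = 41 + 4 + 52 = 97s
t = 15, phase_t = 15 mod 97 = 15
15 < 41 (green end) → GREEN

Answer: green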